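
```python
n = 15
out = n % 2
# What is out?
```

Trace:
`n = 15` → n = 15
`out = n % 2` → out = 1
So out = 1

Answer: 1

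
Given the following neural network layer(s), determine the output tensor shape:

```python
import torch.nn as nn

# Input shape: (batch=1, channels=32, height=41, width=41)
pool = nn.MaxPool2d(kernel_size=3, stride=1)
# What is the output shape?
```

Input: (1, 32, 41, 41) -> Output: (1, 32, 39, 39)

Answer: (1, 32, 39, 39)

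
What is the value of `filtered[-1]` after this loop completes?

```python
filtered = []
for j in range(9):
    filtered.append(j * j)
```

Last element of squares 0 to 8
`filtered` takes the values: [] → [0] → [0, 1] → [0, 1, 4] → [0, 1, 4, 9] → [0, 1, 4, 9, 16] → [0, 1, 4, 9, 16, 25] → [0, 1, 4, 9, 16, 25, 36] → [0, 1, 4, 9, 16, 25, 36, 49] → [0, 1, 4, 9, 16, 25, 36, 49, 64]
So `filtered[-1]` = 64

Answer: 64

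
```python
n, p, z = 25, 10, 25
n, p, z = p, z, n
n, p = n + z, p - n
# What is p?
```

Trace:
`n, p, z = 25, 10, 25` → n = 25; p = 10; z = 25
`n, p, z = p, z, n` → n = 10; p = 25; z = 25
`n, p = n + z, p - n` → n = 35; p = 15
So p = 15

Answer: 15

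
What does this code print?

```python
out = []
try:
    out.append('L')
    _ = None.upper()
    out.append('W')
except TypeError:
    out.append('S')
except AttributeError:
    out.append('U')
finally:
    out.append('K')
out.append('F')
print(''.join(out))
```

Execution trace: 'L' (try body) → 'U' (except AttributeError) → 'K' (finally) → 'F' (after the try/except). Output: LUKF

Answer: LUKF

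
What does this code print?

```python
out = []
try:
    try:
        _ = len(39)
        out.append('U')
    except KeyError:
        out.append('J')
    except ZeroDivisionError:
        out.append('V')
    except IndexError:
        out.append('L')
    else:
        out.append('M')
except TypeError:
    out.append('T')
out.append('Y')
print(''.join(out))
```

Execution trace: 'T' (outer except TypeError) → 'Y' (after the try/except). Output: TY

Answer: TY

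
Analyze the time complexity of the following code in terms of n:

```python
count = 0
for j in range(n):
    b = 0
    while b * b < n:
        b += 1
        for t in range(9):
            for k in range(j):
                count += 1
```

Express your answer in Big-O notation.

Each loop level contributes: n × √n × 1 × n. Multiplying the contributions gives O(n^2√n).

Answer: O(n^2√n)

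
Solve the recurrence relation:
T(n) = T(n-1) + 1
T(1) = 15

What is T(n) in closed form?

Unrolling: T(n) = T(1) + 1·(n-1) = 15 + 1(n-1) = n + 14.

Answer: T(n) = n + 14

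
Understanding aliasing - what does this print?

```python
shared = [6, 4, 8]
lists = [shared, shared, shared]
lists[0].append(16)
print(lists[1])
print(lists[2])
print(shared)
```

Key concept: list of same reference.
Step by step:
`shared = [6, 4, 8]` → shared = [6, 4, 8]
`lists = [shared, shared, shared]` → lists = [[6, 4, 8], [6, 4, 8], [6, 4, 8]]
`lists[0].append(16)` → shared = [6, 4, 8, 16]; lists = [[6, 4, 8, 16], [6, 4, 8, 16], [6, 4, 8, 16]]
`print(lists[1])` → prints [6, 4, 8, 16]
`print(lists[2])` → prints [6, 4, 8, 16]
`print(shared)` → prints [6, 4, 8, 16]

Answer:
[6, 4, 8, 16]
[6, 4, 8, 16]
[6, 4, 8, 16]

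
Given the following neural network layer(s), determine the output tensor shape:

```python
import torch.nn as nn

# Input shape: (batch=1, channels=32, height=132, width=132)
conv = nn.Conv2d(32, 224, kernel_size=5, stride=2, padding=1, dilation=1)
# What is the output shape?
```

Input: (1, 32, 132, 132) -> Output: (1, 224, 65, 65)

Answer: (1, 224, 65, 65)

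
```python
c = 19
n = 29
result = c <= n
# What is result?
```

Trace:
`c = 19` → c = 19
`n = 29` → n = 29
`result = c <= n` → result = True
So result = True

Answer: True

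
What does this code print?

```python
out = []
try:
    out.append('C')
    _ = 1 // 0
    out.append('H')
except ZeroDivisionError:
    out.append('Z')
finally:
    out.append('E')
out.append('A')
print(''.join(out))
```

Execution trace: 'C' (try body) → 'Z' (except ZeroDivisionError) → 'E' (finally) → 'A' (after the try/except). Output: CZEA

Answer: CZEA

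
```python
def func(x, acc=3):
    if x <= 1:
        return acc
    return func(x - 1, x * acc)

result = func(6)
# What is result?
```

Accumulator trace (n, acc): (6, 3) -> (5, 18) -> (4, 90) -> (3, 360) -> (2, 1080) -> (1, 2160) -> return 2160

Answer: 2160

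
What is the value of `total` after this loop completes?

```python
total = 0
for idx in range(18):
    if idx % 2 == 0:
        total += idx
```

Sum of even numbers 0 to 17
`total` takes the values: 0 → 2 → 6 → 12 → 20 → 30 → 42 → 56 → 72

Answer: 72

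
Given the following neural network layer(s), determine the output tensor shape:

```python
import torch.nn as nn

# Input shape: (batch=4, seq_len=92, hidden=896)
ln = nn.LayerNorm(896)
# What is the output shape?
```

Input: (4, 92, 896) -> Output: (4, 92, 896)

Answer: (4, 92, 896)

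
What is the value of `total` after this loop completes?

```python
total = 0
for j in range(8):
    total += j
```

Sum of 0 to 7 = 28
`total` takes the values: 0 → 1 → 3 → 6 → 10 → 15 → 21 → 28

Answer: 28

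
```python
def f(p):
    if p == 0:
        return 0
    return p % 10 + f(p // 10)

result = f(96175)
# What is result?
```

Sum of digits of 96175: 5 + 7 + 1 + 6 + 9 = 28

Answer: 28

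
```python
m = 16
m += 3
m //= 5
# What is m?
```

Trace:
`m = 16` → m = 16
`m += 3` → m = 19
`m //= 5` → m = 3
So m = 3

Answer: 3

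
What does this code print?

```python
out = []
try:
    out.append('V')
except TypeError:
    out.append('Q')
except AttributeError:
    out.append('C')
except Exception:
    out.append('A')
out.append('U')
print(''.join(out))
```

Execution trace: 'V' (try body, no exception) → 'U' (after the try/except). Output: VU

Answer: VU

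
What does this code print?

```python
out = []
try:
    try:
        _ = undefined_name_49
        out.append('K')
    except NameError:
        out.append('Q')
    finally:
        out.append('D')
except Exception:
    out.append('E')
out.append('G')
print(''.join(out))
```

Execution trace: 'Q' (inner except NameError) → 'D' (inner finally) → 'G' (after the try/except). Output: QDG

Answer: QDG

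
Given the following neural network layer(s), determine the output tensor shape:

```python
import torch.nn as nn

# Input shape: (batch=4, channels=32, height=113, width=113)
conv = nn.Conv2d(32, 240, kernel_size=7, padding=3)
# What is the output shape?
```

Input: (4, 32, 113, 113) -> Output: (4, 240, 113, 113)

Answer: (4, 240, 113, 113)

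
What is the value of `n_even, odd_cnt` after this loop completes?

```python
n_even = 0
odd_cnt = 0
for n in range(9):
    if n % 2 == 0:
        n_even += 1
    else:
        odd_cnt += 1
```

Count evens and odds in range(9)
`n_even, odd_cnt` takes the values: (0, 0) → (1, 0) → (1, 1) → (2, 1) → (2, 2) → (3, 2) → (3, 3) → (4, 3) → (4, 4) → (5, 4)

Answer: 5, 4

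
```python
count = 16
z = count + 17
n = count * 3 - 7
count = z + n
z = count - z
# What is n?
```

Trace:
`count = 16` → count = 16
`z = count + 17` → z = 33
`n = count * 3 - 7` → n = 41
`count = z + n` → count = 74
`z = count - z` → z = 41
So n = 41

Answer: 41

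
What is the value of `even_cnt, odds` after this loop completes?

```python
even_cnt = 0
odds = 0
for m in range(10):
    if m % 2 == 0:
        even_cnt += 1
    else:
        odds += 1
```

Count evens and odds in range(10)
`even_cnt, odds` takes the values: (0, 0) → (1, 0) → (1, 1) → (2, 1) → (2, 2) → (3, 2) → (3, 3) → (4, 3) → (4, 4) → (5, 4) → (5, 5)

Answer: 5, 5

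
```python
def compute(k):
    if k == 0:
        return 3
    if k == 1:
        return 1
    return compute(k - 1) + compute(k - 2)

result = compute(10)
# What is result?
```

Build up from base cases: compute(0)=3, compute(1)=1, compute(2)=4, compute(3)=5, compute(4)=9, compute(5)=14, compute(6)=23, ..., compute(10)=157

Answer: 157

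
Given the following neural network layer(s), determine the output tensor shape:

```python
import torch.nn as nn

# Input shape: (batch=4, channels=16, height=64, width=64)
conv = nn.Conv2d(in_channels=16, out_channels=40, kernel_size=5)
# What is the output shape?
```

Input: (4, 16, 64, 64) -> Output: (4, 40, 60, 60)

Answer: (4, 40, 60, 60)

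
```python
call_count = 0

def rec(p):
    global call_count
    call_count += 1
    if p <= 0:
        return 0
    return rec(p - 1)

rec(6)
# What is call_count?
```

Linear recursion stepping by 1: 7 calls from p=6 down to ≤0.

Answer: 7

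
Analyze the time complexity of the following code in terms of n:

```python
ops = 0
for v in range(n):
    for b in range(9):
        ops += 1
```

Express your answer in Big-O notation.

Each loop level contributes: n × 1. Multiplying the contributions gives O(n).

Answer: O(n)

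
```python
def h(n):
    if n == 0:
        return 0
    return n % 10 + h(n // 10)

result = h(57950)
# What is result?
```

Sum of digits of 57950: 0 + 5 + 9 + 7 + 5 = 26

Answer: 26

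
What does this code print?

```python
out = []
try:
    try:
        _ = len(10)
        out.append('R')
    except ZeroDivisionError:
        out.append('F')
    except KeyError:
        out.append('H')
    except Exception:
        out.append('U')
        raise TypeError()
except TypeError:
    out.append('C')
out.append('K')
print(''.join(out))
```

Execution trace: 'U' (inner except Exception) → 'C' (outer except TypeError) → 'K' (after the try/except). Output: UCK

Answer: UCK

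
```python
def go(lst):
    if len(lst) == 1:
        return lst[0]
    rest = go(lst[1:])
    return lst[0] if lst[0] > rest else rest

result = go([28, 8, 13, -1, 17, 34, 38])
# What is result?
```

Recursive max over [28, 8, 13, -1, 17, 34, 38] = 38

Answer: 38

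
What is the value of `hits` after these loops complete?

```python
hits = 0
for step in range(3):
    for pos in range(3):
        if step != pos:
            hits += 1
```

3² - 3 (exclude diagonal)
`hits` takes the values: 0 → 1 → 2 → 3 → 4 → 5 → 6

Answer: 6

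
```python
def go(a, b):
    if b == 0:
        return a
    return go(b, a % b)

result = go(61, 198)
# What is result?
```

go(61, 198) -> go(198, 61) -> go(61, 15) -> go(15, 1) -> go(1, 0) -> 1

Answer: 1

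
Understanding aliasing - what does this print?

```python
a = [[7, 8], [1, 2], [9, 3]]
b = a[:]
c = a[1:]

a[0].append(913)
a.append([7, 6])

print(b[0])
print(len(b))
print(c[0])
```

Key concept: slice with nested mutation.
Step by step:
`a = [[7, 8], [1, 2], [9, 3]]` → a = [[7, 8], [1, 2], [9, 3]]
`b = a[:]` → b = [[7, 8], [1, 2], [9, 3]]
`c = a[1:]` → c = [[1, 2], [9, 3]]
`a[0].append(913)` → a = [[7, 8, 913], [1, 2], [9, 3]]; b = [[7, 8, 913], [1, 2], [9, 3]]
`a.append([7, 6])` → a = [[7, 8, 913], [1, 2], [9, 3], [7, 6]]
`print(b[0])` → prints [7, 8, 913]
`print(len(b))` → prints 3
`print(c[0])` → prints [1, 2]

Answer:
[7, 8, 913]
3
[1, 2]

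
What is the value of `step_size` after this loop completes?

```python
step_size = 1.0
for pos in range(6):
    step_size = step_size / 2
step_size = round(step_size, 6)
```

Halving LR 6 times: 1 / 2^6
`step_size` takes the values: 1.0 → 0.5 → 0.25 → 0.125 → 0.0625 → 0.03125 → 0.015625

Answer: 0.015625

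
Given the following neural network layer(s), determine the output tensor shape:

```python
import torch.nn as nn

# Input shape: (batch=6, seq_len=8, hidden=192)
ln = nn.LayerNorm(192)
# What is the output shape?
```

Input: (6, 8, 192) -> Output: (6, 8, 192)

Answer: (6, 8, 192)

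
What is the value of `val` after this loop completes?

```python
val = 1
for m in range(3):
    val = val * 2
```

Multiply by 2, 3 times: 1 * 2^3 = 8
`val` takes the values: 1 → 2 → 4 → 8

Answer: 8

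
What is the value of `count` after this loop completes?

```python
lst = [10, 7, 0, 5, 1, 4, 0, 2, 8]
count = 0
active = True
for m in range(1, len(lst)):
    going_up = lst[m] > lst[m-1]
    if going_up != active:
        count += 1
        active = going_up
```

Count direction changes in [10, 7, 0, 5, 1, 4, 0, 2, 8]
`count` takes the values: 0 → 1 → 2 → 3 → 4 → 5 → 6

Answer: 6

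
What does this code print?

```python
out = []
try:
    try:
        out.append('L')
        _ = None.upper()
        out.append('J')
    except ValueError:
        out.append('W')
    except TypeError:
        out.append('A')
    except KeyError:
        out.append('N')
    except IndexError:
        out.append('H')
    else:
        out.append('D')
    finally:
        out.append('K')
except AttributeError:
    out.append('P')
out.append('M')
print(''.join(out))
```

Execution trace: 'L' (try body) → 'K' (finally) → 'P' (outer except AttributeError) → 'M' (after the try/except). Output: LKPM

Answer: LKPM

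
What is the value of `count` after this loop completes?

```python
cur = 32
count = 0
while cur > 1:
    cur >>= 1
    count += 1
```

Count right shifts until 1
`count` takes the values: 0 → 1 → 2 → 3 → 4 → 5

Answer: 5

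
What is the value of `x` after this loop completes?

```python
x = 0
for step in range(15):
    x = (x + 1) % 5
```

Increment mod 5, 15 times = 0
`x` takes the values: 0 → 1 → 2 → 3 → 4 → 0 → 1 → 2 → 3 → 4 → 0 → 1 → 2 → 3 → 4 → 0

Answer: 0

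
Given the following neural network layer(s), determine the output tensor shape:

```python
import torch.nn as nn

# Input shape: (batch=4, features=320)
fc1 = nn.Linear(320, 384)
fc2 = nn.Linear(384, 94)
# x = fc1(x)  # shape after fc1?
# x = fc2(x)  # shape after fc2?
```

Input: (4, 320) -> after fc1: (4, 384) -> Output: (4, 94)

Answer: (4, 94)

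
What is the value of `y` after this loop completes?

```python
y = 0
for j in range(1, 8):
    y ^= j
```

XOR of 1 to 7
`y` takes the values: 0 → 1 → 3 → 0 → 4 → 1 → 7 → 0

Answer: 0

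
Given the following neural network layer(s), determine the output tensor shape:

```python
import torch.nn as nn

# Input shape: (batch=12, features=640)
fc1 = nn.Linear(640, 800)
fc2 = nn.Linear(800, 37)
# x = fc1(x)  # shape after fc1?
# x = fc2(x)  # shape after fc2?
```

Input: (12, 640) -> after fc1: (12, 800) -> Output: (12, 37)

Answer: (12, 37)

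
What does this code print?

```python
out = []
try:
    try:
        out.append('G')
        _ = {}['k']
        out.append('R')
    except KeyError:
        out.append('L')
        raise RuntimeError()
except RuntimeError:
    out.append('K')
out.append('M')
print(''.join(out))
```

Execution trace: 'G' (try body) → 'L' (except KeyError) → 'K' (outer except RuntimeError) → 'M' (after the try/except). Output: GLKM

Answer: GLKM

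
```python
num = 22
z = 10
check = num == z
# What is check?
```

Trace:
`num = 22` → num = 22
`z = 10` → z = 10
`check = num == z` → check = False
So check = False

Answer: False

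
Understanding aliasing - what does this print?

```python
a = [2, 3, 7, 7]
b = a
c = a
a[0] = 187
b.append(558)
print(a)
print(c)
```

Key concept: multiple aliases.
Step by step:
`a = [2, 3, 7, 7]` → a = [2, 3, 7, 7]
`b = a` → b = [2, 3, 7, 7] (same object as a)
`c = a` → c = [2, 3, 7, 7] (same object as a, b)
`a[0] = 187` → a = [187, 3, 7, 7] (same object as b, c); b = [187, 3, 7, 7] (same object as a, c); c = [187, 3, 7, 7] (same object as a, b)
`b.append(558)` → a = [187, 3, 7, 7, 558] (same object as b, c); b = [187, 3, 7, 7, 558] (same object as a, c); c = [187, 3, 7, 7, 558] (same object as a, b)
`print(a)` → prints [187, 3, 7, 7, 558]
`print(c)` → prints [187, 3, 7, 7, 558]

Answer:
[187, 3, 7, 7, 558]
[187, 3, 7, 7, 558]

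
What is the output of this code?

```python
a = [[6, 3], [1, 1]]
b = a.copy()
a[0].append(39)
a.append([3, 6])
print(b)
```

Key concept: shallow copy with nested lists.
Step by step:
`a = [[6, 3], [1, 1]]` → a = [[6, 3], [1, 1]]
`b = a.copy()` → b = [[6, 3], [1, 1]]
`a[0].append(39)` → a = [[6, 3, 39], [1, 1]]; b = [[6, 3, 39], [1, 1]]
`a.append([3, 6])` → a = [[6, 3, 39], [1, 1], [3, 6]]
`print(b)` → prints [[6, 3, 39], [1, 1]]

Answer: [[6, 3, 39], [1, 1]]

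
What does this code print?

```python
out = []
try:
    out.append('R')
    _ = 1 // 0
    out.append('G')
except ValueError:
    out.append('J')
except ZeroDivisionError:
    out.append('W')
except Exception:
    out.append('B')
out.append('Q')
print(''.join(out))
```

Execution trace: 'R' (try body) → 'W' (except ZeroDivisionError) → 'Q' (after the try/except). Output: RWQ

Answer: RWQ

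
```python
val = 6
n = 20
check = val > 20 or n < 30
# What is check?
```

Trace:
`val = 6` → val = 6
`n = 20` → n = 20
`check = val > 20 or n < 30` → check = True
So check = True

Answer: True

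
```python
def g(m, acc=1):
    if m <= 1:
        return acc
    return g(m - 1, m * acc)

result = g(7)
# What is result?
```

Accumulator trace (n, acc): (7, 1) -> (6, 7) -> (5, 42) -> (4, 210) -> (3, 840) -> (2, 2520) -> (1, 5040) -> return 5040

Answer: 5040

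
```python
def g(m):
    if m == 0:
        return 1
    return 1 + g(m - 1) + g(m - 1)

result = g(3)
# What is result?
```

g(m) = 1 + 2·g(m-1), g(0)=1. Closed form: (1+1)·2^3 - 1 = 15.

Answer: 15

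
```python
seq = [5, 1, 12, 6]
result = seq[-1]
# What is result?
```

Trace:
`seq = [5, 1, 12, 6]` → seq = [5, 1, 12, 6]
`result = seq[-1]` → result = 6
So result = 6

Answer: 6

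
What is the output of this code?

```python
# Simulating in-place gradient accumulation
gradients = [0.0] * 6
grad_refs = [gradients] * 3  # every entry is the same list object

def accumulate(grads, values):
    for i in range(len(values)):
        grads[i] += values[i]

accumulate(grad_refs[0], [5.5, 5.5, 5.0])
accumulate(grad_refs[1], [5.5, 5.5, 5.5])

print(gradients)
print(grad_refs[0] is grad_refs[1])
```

Key concept: gradient accumulation aliasing.
Step by step:
`gradients = [0.0] * 6` → gradients = [0.0, 0.0, 0.0, 0.0, 0.0, 0.0]
`grad_refs = [gradients] * 3` → grad_refs = [[0.0, 0.0, 0.0, 0.0, 0.0, 0.0], [0.0, 0.0, 0.0, 0.0, 0.0, 0.0], [0.0, 0.0, 0.0, 0.0, 0.0, 0.0]]
`accumulate(grad_refs[0], [5.5, 5.5, 5.0])` → gradients = [5.5, 5.5, 5.0, 0.0, 0.0, 0.0]; grad_refs = [[5.5, 5.5, 5.0, 0.0, 0.0, 0.0], [5.5, 5.5, 5.0, 0.0, 0.0, 0.0], [5.5, 5.5, 5.0, 0.0, 0.0, 0.0]]
`accumulate(grad_refs[1], [5.5, 5.5, 5.5])` → gradients = [11.0, 11.0, 10.5, 0.0, 0.0, 0.0]; grad_refs = [[11.0, 11.0, 10.5, 0.0, 0.0, 0.0], [11.0, 11.0, 10.5, 0.0, 0.0, 0.0], [11.0, 11.0, 10.5, 0.0, 0.0, 0.0]]
`print(gradients)` → prints [11.0, 11.0, 10.5, 0.0, 0.0, 0.0]
`print(grad_refs[0] is grad_refs[1])` → prints True

Answer:
[11.0, 11.0, 10.5, 0.0, 0.0, 0.0]
True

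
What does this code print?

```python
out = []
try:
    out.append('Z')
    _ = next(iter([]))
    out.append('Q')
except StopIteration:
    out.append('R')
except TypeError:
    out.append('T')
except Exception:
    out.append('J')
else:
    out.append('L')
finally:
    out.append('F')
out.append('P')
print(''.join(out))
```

Execution trace: 'Z' (try body) → 'R' (except StopIteration) → 'F' (finally) → 'P' (after the try/except). Output: ZRFP

Answer: ZRFP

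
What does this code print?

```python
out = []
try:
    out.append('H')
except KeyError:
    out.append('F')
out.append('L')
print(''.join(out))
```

Execution trace: 'H' (try body, no exception) → 'L' (after the try/except). Output: HL

Answer: HL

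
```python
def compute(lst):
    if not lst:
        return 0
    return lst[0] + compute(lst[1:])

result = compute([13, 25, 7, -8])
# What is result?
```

13 + 25 + 7 + (-8) + 0 = 37

Answer: 37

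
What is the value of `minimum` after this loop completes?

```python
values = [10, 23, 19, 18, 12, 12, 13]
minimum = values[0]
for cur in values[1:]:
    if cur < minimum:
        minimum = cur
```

Minimum of [10, 23, 19, 18, 12, 12, 13]
`minimum` takes the values: 10

Answer: 10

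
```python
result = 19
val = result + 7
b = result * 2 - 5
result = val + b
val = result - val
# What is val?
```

Trace:
`result = 19` → result = 19
`val = result + 7` → val = 26
`b = result * 2 - 5` → b = 33
`result = val + b` → result = 59
`val = result - val` → val = 33
So val = 33

Answer: 33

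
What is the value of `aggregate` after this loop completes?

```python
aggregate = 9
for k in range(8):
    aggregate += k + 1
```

Start at 9, add 1 to 8 = 45
`aggregate` takes the values: 9 → 10 → 12 → 15 → 19 → 24 → 30 → 37 → 45

Answer: 45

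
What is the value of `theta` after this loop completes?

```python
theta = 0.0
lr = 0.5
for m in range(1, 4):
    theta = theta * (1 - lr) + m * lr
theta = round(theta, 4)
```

Moving average with lr=0.5
`theta` takes the values: 0.0 → 0.5 → 1.25 → 2.125

Answer: 2.125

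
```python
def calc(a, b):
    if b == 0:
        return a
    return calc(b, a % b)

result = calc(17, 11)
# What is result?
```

calc(17, 11) -> calc(11, 6) -> calc(6, 5) -> calc(5, 1) -> calc(1, 0) -> 1

Answer: 1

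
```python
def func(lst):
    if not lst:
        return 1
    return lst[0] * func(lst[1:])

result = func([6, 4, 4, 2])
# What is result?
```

Product over [6, 4, 4, 2] = 6 * 4 * 4 * 2 = 192

Answer: 192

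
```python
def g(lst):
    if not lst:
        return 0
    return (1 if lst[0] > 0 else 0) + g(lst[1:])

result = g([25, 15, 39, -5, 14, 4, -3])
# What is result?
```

Count of positive elements in [25, 15, 39, -5, 14, 4, -3] = 5

Answer: 5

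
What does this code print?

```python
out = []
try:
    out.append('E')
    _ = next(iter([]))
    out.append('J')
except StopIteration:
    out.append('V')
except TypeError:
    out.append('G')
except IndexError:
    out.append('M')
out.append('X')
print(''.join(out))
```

Execution trace: 'E' (try body) → 'V' (except StopIteration) → 'X' (after the try/except). Output: EVX

Answer: EVX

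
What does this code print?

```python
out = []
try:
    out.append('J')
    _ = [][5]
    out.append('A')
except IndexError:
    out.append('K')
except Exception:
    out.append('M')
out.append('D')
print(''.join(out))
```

Execution trace: 'J' (try body) → 'K' (except IndexError) → 'D' (after the try/except). Output: JKD

Answer: JKD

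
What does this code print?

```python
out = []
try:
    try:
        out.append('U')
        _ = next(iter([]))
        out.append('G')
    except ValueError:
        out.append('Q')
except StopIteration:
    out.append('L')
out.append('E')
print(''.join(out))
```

Execution trace: 'U' (try body) → 'L' (outer except StopIteration) → 'E' (after the try/except). Output: ULE

Answer: ULE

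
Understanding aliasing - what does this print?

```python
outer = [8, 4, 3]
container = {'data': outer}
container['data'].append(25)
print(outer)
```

Key concept: dict holds reference to list.
Step by step:
`outer = [8, 4, 3]` → outer = [8, 4, 3]
`container = {'data': outer}` → container = {'data': [8, 4, 3]}
`container['data'].append(25)` → outer = [8, 4, 3, 25]; container = {'data': [8, 4, 3, 25]}
`print(outer)` → prints [8, 4, 3, 25]

Answer: [8, 4, 3, 25]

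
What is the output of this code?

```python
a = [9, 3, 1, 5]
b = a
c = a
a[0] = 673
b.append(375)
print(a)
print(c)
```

Key concept: multiple aliases.
Step by step:
`a = [9, 3, 1, 5]` → a = [9, 3, 1, 5]
`b = a` → b = [9, 3, 1, 5] (same object as a)
`c = a` → c = [9, 3, 1, 5] (same object as a, b)
`a[0] = 673` → a = [673, 3, 1, 5] (same object as b, c); b = [673, 3, 1, 5] (same object as a, c); c = [673, 3, 1, 5] (same object as a, b)
`b.append(375)` → a = [673, 3, 1, 5, 375] (same object as b, c); b = [673, 3, 1, 5, 375] (same object as a, c); c = [673, 3, 1, 5, 375] (same object as a, b)
`print(a)` → prints [673, 3, 1, 5, 375]
`print(c)` → prints [673, 3, 1, 5, 375]

Answer:
[673, 3, 1, 5, 375]
[673, 3, 1, 5, 375]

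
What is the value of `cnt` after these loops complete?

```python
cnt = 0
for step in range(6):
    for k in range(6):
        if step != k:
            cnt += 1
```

6² - 6 (exclude diagonal)
`cnt` takes the values: 0 → 1 → 2 → 3 → 4 → 5 → 6 → 7 → 8 → 9 → 10 → 11 → 12 → 13 → 14 → 15 → 16 → 17 → 18 → 19 → 20 → 21 → 22 → 23 → 24 → 25 → 26 → 27 → 28 → 29 → 30

Answer: 30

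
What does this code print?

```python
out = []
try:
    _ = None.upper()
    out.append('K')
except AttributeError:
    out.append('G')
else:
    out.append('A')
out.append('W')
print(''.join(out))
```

Execution trace: 'G' (except AttributeError) → 'W' (after the try/except). Output: GW

Answer: GW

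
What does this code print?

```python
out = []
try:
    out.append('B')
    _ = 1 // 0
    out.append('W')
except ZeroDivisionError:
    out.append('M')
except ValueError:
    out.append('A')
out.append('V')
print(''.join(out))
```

Execution trace: 'B' (try body) → 'M' (except ZeroDivisionError) → 'V' (after the try/except). Output: BMV

Answer: BMV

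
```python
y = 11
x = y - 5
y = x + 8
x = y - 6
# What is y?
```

Trace:
`y = 11` → y = 11
`x = y - 5` → x = 6
`y = x + 8` → y = 14
`x = y - 6` → x = 8
So y = 14

Answer: 14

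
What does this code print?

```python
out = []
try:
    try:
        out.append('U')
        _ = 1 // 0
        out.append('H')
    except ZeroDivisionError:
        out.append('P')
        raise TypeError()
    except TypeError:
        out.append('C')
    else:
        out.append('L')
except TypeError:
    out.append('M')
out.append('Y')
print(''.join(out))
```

Execution trace: 'U' (inner try body) → 'P' (inner except ZeroDivisionError) → 'M' (outer except TypeError) → 'Y' (after the try/except). Output: UPMY

Answer: UPMY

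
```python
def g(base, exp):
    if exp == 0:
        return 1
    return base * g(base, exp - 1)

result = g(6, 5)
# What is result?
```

g(6, 5) = 6 * 6 * 6 * 6 * 6 = 7776

Answer: 7776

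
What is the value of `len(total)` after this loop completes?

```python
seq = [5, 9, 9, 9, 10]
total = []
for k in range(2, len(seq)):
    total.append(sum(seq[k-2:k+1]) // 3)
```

Number of 3-element averages
`total` takes the values: [] → [7] → [7, 9] → [7, 9, 9]
So `len(total)` = 3

Answer: 3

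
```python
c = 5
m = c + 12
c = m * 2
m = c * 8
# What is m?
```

Trace:
`c = 5` → c = 5
`m = c + 12` → m = 17
`c = m * 2` → c = 34
`m = c * 8` → m = 272
So m = 272

Answer: 272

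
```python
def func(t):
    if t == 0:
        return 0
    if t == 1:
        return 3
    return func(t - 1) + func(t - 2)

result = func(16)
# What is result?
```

Build up from base cases: func(0)=0, func(1)=3, func(2)=3, func(3)=6, func(4)=9, func(5)=15, func(6)=24, ..., func(16)=2961

Answer: 2961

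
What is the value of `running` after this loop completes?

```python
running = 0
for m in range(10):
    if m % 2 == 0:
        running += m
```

Sum of even numbers 0 to 9
`running` takes the values: 0 → 2 → 6 → 12 → 20

Answer: 20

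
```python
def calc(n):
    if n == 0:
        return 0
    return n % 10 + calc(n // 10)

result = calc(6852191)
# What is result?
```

Sum of digits of 6852191: 1 + 9 + 1 + 2 + 5 + 8 + 6 = 32

Answer: 32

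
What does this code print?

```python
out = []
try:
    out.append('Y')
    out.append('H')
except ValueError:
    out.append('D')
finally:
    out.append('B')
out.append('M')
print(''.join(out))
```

Execution trace: 'Y' (try body) → 'H' (try body, no exception) → 'B' (finally) → 'M' (after the try/except). Output: YHBM

Answer: YHBM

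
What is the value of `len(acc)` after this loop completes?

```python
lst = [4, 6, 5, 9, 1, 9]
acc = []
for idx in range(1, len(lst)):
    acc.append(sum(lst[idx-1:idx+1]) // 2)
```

Number of 2-element averages
`acc` takes the values: [] → [5] → [5, 5] → [5, 5, 7] → [5, 5, 7, 5] → [5, 5, 7, 5, 5]
So `len(acc)` = 5

Answer: 5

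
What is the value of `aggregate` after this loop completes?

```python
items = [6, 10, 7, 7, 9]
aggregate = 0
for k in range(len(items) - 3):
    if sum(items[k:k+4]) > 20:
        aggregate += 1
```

Count windows with sum > 20
`aggregate` takes the values: 0 → 1 → 2

Answer: 2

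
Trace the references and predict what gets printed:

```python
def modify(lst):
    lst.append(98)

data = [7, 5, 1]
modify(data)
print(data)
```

Key concept: function modifies passed list.
Step by step:
`data = [7, 5, 1]` → data = [7, 5, 1]
`modify(data)` → data = [7, 5, 1, 98]
`print(data)` → prints [7, 5, 1, 98]

Answer: [7, 5, 1, 98]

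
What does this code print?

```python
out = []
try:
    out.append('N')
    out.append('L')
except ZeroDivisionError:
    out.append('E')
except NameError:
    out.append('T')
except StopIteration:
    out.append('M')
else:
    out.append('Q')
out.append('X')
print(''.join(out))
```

Execution trace: 'N' (try body) → 'L' (try body, no exception) → 'Q' (else) → 'X' (after the try/except). Output: NLQX

Answer: NLQX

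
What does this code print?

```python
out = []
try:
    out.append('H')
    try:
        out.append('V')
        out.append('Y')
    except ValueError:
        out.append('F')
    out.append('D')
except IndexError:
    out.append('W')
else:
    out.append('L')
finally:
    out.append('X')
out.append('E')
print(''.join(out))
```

Execution trace: 'H' (try body) → 'V' (inner try body) → 'Y' (inner try body, no exception) → 'D' (try body, no exception) → 'L' (else) → 'X' (finally) → 'E' (after the try/except). Output: HVYDLXE

Answer: HVYDLXE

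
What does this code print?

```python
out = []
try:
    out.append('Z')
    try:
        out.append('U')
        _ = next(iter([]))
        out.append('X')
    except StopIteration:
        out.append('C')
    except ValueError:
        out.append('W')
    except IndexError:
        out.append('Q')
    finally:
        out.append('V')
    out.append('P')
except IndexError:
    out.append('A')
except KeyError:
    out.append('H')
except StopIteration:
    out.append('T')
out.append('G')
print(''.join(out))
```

Execution trace: 'Z' (try body) → 'U' (inner try body) → 'C' (inner except StopIteration) → 'V' (inner finally) → 'P' (try body, no exception) → 'G' (after the try/except). Output: ZUCVPG

Answer: ZUCVPG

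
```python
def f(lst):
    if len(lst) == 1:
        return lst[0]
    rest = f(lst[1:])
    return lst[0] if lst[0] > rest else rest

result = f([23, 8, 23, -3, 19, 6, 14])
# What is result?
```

Recursive max over [23, 8, 23, -3, 19, 6, 14] = 23

Answer: 23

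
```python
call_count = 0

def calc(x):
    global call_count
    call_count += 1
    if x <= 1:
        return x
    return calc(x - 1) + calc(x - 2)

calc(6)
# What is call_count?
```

Calls(x) = 1 + Calls(x-1) + Calls(x-2); Calls(0)=Calls(1)=1. For x=6 this gives 25.

Answer: 25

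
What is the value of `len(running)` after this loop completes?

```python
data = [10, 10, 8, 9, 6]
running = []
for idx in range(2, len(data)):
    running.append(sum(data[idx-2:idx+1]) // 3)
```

Number of 3-element averages
`running` takes the values: [] → [9] → [9, 9] → [9, 9, 7]
So `len(running)` = 3

Answer: 3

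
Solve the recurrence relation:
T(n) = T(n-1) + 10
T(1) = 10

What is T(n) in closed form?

Unrolling: T(n) = T(1) + 10·(n-1) = 10 + 10(n-1) = 10n.

Answer: T(n) = 10n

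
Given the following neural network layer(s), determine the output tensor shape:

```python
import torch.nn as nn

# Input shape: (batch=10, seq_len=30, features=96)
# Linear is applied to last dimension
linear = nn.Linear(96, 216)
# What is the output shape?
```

Input: (10, 30, 96) -> Output: (10, 30, 216)

Answer: (10, 30, 216)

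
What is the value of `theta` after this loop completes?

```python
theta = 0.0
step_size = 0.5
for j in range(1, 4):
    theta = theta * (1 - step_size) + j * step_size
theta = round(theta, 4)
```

Moving average with lr=0.5
`theta` takes the values: 0.0 → 0.5 → 1.25 → 2.125

Answer: 2.125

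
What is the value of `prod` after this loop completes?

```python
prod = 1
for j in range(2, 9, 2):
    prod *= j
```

Product of even numbers 2 to 8
`prod` takes the values: 1 → 2 → 8 → 48 → 384

Answer: 384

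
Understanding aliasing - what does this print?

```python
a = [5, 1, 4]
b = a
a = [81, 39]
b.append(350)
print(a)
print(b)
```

Key concept: rebinding vs mutation: a is rebound to a new list, b still points at the original.
Step by step:
`a = [5, 1, 4]` → a = [5, 1, 4]
`b = a` → b = [5, 1, 4] (same object as a)
`a = [81, 39]` → a = [81, 39]
`b.append(350)` → b = [5, 1, 4, 350]
`print(a)` → prints [81, 39]
`print(b)` → prints [5, 1, 4, 350]

Answer:
[81, 39]
[5, 1, 4, 350]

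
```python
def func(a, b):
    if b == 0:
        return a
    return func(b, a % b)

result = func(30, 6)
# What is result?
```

func(30, 6) -> func(6, 0) -> 6

Answer: 6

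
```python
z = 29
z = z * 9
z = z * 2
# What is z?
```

Trace:
`z = 29` → z = 29
`z = z * 9` → z = 261
`z = z * 2` → z = 522
So z = 522

Answer: 522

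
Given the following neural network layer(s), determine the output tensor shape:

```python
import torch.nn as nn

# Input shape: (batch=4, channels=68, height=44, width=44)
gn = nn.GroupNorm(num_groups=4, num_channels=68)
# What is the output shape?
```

Input: (4, 68, 44, 44) -> Output: (4, 68, 44, 44)

Answer: (4, 68, 44, 44)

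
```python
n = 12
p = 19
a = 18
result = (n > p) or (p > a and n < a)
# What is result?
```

Trace:
`n = 12` → n = 12
`p = 19` → p = 19
`a = 18` → a = 18
`result = (n > p) or (p > a and n < a)` → result = True
So result = True

Answer: True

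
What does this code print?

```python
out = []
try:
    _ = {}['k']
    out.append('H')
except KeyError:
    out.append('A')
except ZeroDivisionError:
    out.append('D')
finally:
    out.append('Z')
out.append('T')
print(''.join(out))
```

Execution trace: 'A' (except KeyError) → 'Z' (finally) → 'T' (after the try/except). Output: AZT

Answer: AZT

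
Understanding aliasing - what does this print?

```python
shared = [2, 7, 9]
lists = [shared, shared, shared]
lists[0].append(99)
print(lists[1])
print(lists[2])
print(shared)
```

Key concept: list of same reference.
Step by step:
`shared = [2, 7, 9]` → shared = [2, 7, 9]
`lists = [shared, shared, shared]` → lists = [[2, 7, 9], [2, 7, 9], [2, 7, 9]]
`lists[0].append(99)` → shared = [2, 7, 9, 99]; lists = [[2, 7, 9, 99], [2, 7, 9, 99], [2, 7, 9, 99]]
`print(lists[1])` → prints [2, 7, 9, 99]
`print(lists[2])` → prints [2, 7, 9, 99]
`print(shared)` → prints [2, 7, 9, 99]

Answer:
[2, 7, 9, 99]
[2, 7, 9, 99]
[2, 7, 9, 99]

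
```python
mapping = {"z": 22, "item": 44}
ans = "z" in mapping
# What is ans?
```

Trace:
`mapping = {"z": 22, "item": 44}` → mapping = {'z': 22, 'item': 44}
`ans = "z" in mapping` → ans = True
So ans = True

Answer: True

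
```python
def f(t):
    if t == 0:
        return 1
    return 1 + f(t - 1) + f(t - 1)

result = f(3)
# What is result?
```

f(t) = 1 + 2·f(t-1), f(0)=1. Closed form: (1+1)·2^3 - 1 = 15.

Answer: 15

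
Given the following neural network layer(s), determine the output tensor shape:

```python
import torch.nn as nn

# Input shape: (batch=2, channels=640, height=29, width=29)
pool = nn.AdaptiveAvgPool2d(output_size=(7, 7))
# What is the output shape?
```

Input: (2, 640, 29, 29) -> Output: (2, 640, 7, 7)

Answer: (2, 640, 7, 7)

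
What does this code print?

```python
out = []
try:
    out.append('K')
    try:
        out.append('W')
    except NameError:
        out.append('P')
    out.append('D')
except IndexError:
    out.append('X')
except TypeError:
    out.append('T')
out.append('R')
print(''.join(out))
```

Execution trace: 'K' (try body) → 'W' (inner try body, no exception) → 'D' (try body, no exception) → 'R' (after the try/except). Output: KWDR

Answer: KWDR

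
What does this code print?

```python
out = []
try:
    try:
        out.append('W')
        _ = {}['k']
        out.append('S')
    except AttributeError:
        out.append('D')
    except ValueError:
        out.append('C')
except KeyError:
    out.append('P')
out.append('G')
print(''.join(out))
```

Execution trace: 'W' (try body) → 'P' (outer except KeyError) → 'G' (after the try/except). Output: WPG

Answer: WPG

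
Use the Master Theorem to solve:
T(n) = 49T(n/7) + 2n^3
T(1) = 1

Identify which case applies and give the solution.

a=49, b=7, f(n)=2n^3. log_7(49) = 2. Since c=3 > 2 and the regularity condition holds (49(n/7)^3 = (49/7^3)n^3 with 49/7^3 < 1), Case 3 applies: T(n) = Θ(f(n)) = O(n^3).

Answer: O(n^3) - Case 3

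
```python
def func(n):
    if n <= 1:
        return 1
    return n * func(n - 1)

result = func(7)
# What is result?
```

func(7) = 7 * 6 * 5 * 4 * 3 * 2 * 1 = 5040

Answer: 5040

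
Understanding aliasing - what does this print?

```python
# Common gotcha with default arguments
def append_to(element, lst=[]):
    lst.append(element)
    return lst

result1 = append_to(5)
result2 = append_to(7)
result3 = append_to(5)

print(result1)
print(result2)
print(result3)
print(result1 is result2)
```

Key concept: mutable default argument gotcha.
Step by step:
`result1 = append_to(5)` → result1 = [5]
`result2 = append_to(7)` → result1 = [5, 7] (same object as result2); result2 = [5, 7] (same object as result1)
`result3 = append_to(5)` → result1 = [5, 7, 5] (same object as result2, result3); result2 = [5, 7, 5] (same object as result1, result3); result3 = [5, 7, 5] (same object as result1, result2)
`print(result1)` → prints [5, 7, 5]
`print(result2)` → prints [5, 7, 5]
`print(result3)` → prints [5, 7, 5]
`print(result1 is result2)` → prints True

Answer:
[5, 7, 5]
[5, 7, 5]
[5, 7, 5]
True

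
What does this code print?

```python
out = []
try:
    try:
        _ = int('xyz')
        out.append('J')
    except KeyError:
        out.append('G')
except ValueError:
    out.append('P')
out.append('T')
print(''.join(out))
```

Execution trace: 'P' (outer except ValueError) → 'T' (after the try/except). Output: PT

Answer: PT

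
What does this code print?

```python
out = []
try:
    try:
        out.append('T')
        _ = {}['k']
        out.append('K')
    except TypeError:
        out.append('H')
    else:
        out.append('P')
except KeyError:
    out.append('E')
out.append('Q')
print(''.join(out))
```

Execution trace: 'T' (try body) → 'E' (outer except KeyError) → 'Q' (after the try/except). Output: TEQ

Answer: TEQ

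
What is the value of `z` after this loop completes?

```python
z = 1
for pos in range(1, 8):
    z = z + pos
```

Start at 1, add 1 through 7
`z` takes the values: 1 → 2 → 4 → 7 → 11 → 16 → 22 → 29

Answer: 29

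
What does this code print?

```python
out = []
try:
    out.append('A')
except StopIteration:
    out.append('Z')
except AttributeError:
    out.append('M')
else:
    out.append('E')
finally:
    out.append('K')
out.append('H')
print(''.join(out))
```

Execution trace: 'A' (try body, no exception) → 'E' (else) → 'K' (finally) → 'H' (after the try/except). Output: AEKH

Answer: AEKH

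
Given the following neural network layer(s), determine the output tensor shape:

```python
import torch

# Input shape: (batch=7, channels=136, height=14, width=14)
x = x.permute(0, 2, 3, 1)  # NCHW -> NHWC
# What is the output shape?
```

Input: (7, 136, 14, 14) -> Output: (7, 14, 14, 136)

Answer: (7, 14, 14, 136)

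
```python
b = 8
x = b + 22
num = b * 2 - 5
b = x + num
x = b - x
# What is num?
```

Trace:
`b = 8` → b = 8
`x = b + 22` → x = 30
`num = b * 2 - 5` → num = 11
`b = x + num` → b = 41
`x = b - x` → x = 11
So num = 11

Answer: 11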